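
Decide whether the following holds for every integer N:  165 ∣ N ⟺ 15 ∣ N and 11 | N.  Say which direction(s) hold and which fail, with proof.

(⟹) If 165 ∣ N, write N = 165q. Since 165 = 11·15, N = 15·(11q), so 15 ∣ N; and since 165 = 15·11, N = 11·(15q), so 11 ∣ N.

(⟸) Suppose 15 ∣ N and 11 ∣ N. Any common multiple of 15 and 11 is a multiple of their lcm; here gcd(15, 11) = 1, so lcm(15, 11) = 15·11 = 165, so 165 ∣ N.

Both directions hold; the statement is true.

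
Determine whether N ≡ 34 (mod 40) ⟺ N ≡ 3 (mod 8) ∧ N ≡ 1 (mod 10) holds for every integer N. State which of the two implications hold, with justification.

(→) This fails: N = 34 gives 34 ≡ 34 (mod 40) but 34 ≡ 2 (mod 8), so the conjunction on the right does not hold.

(←) This fails: N = 11 satisfies both congruences on the right (11 ≡ 3 mod 8 and 11 ≡ 1 mod 10) yet 11 ≡ 11 (mod 40), not 34.

(⇒) fails and (⇐) fails.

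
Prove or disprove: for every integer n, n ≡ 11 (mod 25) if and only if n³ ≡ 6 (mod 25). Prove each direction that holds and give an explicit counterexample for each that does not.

[⇒] Suppose n ≡ 11 (mod 25). Write n = 25j + 11. Then (25j + 11)³ = 15625j³ + 20625j² + 9075j + 1331 = 25(625j³ + 825j² + 363j + 53) + 6, so n³ ≡ 6 (mod 25).

[⇐] Conversely, suppose n³ ≡ 6 (mod 25). The only residue r in {0, …, 24} with r³ ≡ 6 (mod 25) is r = 11, so n ≡ 11 (mod 25).

Both implications hold.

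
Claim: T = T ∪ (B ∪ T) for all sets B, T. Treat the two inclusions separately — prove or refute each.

(⊆) Let x ∈ T. Then either x ∈ T and x ∉ B; or x ∈ B ∩ T. In each case x ∈ T ∪ (B ∪ T), so T ⊆ T ∪ (B ∪ T).

(⊇) This inclusion fails. Take B = {1}, T = ∅; then 1 ∈ T ∪ (B ∪ T) but 1 ∉ T.

Only the forward inclusion holds.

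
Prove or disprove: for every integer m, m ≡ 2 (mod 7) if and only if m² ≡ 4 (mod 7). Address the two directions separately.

[⇒] Suppose m ≡ 2 (mod 7). Write m = 7j + 2. Then (7j + 2)² = 49j² + 28j + 4 = 7(7j² + 4j) + 4, so m² ≡ 4 (mod 7).

[⇐] This fails: take m = 5. Then 5² = 25 ≡ 4 (mod 7), yet 5 ≡ 5 (mod 7), not 2.

The forward direction holds; the converse fails.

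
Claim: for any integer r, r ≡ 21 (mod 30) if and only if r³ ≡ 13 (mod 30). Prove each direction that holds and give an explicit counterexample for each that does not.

Neither direction holds.

[⇒] This fails: take r = 21. Then 21 ≡ 21 (mod 30), but 21³ = 9261 ≡ 21 (mod 30), not 13.

[⇐] This fails: take r = 7. Then 7³ = 343 ≡ 13 (mod 30), yet 7 ≡ 7 (mod 30), not 21.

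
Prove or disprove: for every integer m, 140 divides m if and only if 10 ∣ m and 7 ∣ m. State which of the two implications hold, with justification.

[⇒] If 140 ∣ m, write m = 140q. Since 140 = 14·10, m = 10·(14q), so 10 ∣ m; and since 140 = 20·7, m = 7·(20q), so 7 ∣ m.

[⇐] This fails: take m = 70. Both 10 ∣ 70 and 7 ∣ 70, yet 70 is not a multiple of 140 (since 70 = 0·140 + 70), so 140 ∤ 70.

Only the forward direction holds.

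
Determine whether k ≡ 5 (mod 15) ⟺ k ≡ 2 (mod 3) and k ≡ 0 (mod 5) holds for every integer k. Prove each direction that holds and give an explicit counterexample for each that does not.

(→) Suppose k ≡ 5 (mod 15); write k = 15j + 5. Since 3 ∣ 15, reducing mod 3 gives k ≡ 5 ≡ 2 (mod 3); since 5 ∣ 15, reducing mod 5 gives k ≡ 5 ≡ 0 (mod 5).

(←) Conversely, if k ≡ 2 (mod 3) and k ≡ 0 (mod 5), then by the Chinese remainder theorem k ≡ 5 (mod 15). This is exactly k ≡ 5 (mod 15).

Equivalent; both directions hold.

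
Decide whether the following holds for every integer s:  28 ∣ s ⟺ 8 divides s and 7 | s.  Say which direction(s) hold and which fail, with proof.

Only the converse holds.

(⇒) This fails: take s = 28. Certainly 28 ∣ 28, but 8 ∤ 28.

(⇐) Suppose 8 ∣ s and 7 ∣ s. Any common multiple of 8 and 7 is a multiple of their lcm; here gcd(8, 7) = 1, so lcm(8, 7) = 8·7 = 56, so 56 ∣ s. Since 28 ∣ 56, it follows that 28 ∣ s.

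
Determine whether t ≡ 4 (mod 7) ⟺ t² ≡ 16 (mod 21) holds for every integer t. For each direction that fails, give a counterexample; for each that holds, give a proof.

Neither direction holds.

(⇒) This fails: take t = 18. Then 18 ≡ 4 (mod 7), but 18² = 324 ≡ 9 (mod 21), not 16.

(⇐) This fails: take t = 10. Then 10² = 100 ≡ 16 (mod 21), yet 10 ≡ 3 (mod 7), not 4.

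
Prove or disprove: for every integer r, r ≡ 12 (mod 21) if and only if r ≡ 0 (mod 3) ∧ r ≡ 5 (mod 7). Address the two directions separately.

The biconditional holds.

(⟹) Suppose r ≡ 12 (mod 21); write r = 21j + 12. Since 3 ∣ 21, reducing mod 3 gives r ≡ 12 ≡ 0 (mod 3); since 7 ∣ 21, reducing mod 7 gives r ≡ 12 ≡ 5 (mod 7).

(⟸) Conversely, if r ≡ 0 (mod 3) and r ≡ 5 (mod 7), then by the Chinese remainder theorem r ≡ 12 (mod 21). This is exactly r ≡ 12 (mod 21).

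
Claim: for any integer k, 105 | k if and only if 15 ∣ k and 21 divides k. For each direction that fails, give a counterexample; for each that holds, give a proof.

Both directions hold; the statement is true.

(⇒) If 105 ∣ k, write k = 105q. Since 105 = 7·15, k = 15·(7q), so 15 ∣ k; and since 105 = 5·21, k = 21·(5q), so 21 ∣ k.

(⇐) Suppose 15 ∣ k and 21 ∣ k. Any common multiple of 15 and 21 is a multiple of their lcm; here lcm(15, 21) = 15·21/gcd(15, 21) = 315/3 = 105, so 105 ∣ k.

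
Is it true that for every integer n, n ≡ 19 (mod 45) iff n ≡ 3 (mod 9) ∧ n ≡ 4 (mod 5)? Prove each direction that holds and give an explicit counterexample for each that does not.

Neither implication holds.

(⟹) This fails: n = 19 gives 19 ≡ 19 (mod 45) but 19 ≡ 1 (mod 9), so the conjunction on the right does not hold.

(⟸) This fails: n = 39 satisfies both congruences on the right (39 ≡ 3 mod 9 and 39 ≡ 4 mod 5) yet 39 ≡ 39 (mod 45), not 19.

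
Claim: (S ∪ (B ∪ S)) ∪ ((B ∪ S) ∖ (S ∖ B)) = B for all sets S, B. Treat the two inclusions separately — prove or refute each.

(⟸) Let x ∈ B. Then either x ∈ B and x ∉ S; or x ∈ S ∩ B. In each case x ∈ (S ∪ (B ∪ S)) ∪ ((B ∪ S) ∖ (S ∖ B)), so B ⊆ (S ∪ (B ∪ S)) ∪ ((B ∪ S) ∖ (S ∖ B)).

(⟹) This inclusion fails. Take S = {1}, B = ∅; then 1 ∈ (S ∪ (B ∪ S)) ∪ ((B ∪ S) ∖ (S ∖ B)) but 1 ∉ B.

The sets are not equal: only the reverse inclusion holds.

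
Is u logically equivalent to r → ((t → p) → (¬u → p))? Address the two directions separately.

Converse. This fails. Under r = F, t = F, u = F, p = F, the left side is false but the right side is true.

Forward direction. Assume the antecedent. If u is true, r → ((t → p) → (¬u → p)) reduces to true regardless of the other variables. If u is false, the antecedent cannot hold. Either way r → ((t → p) → (¬u → p)) holds.

The forward direction holds; the converse fails.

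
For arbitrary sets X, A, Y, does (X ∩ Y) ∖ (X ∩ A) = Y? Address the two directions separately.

(⟹) Let x ∈ (X ∩ Y) ∖ (X ∩ A). Then x ∈ X ∩ Y and x ∉ A, from which x ∈ Y.

(⟸) This inclusion fails. Take X = ∅, A = ∅, Y = {1}; then 1 ∈ Y but 1 ∉ (X ∩ Y) ∖ (X ∩ A).

(⊆) holds; (⊇) fails.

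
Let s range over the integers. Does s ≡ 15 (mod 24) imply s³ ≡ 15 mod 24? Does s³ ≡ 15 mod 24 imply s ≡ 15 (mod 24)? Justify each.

Both directions hold; the statement is true.

(→) Suppose s ≡ 15 (mod 24). Write s = 24j + 15. Then (24j + 15)³ = 13824j³ + 25920j² + 16200j + 3375 = 24(576j³ + 1080j² + 675j + 140) + 15, so s³ ≡ 15 (mod 24).

(←) Conversely, suppose s³ ≡ 15 (mod 24). The only residue r in {0, …, 23} with r³ ≡ 15 (mod 24) is r = 15, so s ≡ 15 (mod 24).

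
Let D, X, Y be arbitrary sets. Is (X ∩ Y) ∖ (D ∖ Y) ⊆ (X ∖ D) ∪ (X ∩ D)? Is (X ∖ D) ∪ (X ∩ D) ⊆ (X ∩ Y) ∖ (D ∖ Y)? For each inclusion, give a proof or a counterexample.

(⊆) Let x ∈ (X ∩ Y) ∖ (D ∖ Y). Then either x ∈ X ∩ Y and x ∉ D; or x ∈ D ∩ X ∩ Y. In each case x ∈ (X ∖ D) ∪ (X ∩ D), so (X ∩ Y) ∖ (D ∖ Y) ⊆ (X ∖ D) ∪ (X ∩ D).

(⊇) This inclusion fails. Take D = ∅, X = {1}, Y = ∅; then 1 ∈ (X ∖ D) ∪ (X ∩ D) but 1 ∉ (X ∩ Y) ∖ (D ∖ Y).

The sets are not equal: only the forward inclusion holds.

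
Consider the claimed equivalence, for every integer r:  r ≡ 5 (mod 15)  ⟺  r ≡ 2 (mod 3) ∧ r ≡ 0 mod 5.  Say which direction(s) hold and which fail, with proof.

Equivalent; both directions hold.

(⇐) If r ≡ 2 (mod 3) and r ≡ 0 (mod 5), then by the Chinese remainder theorem r ≡ 5 (mod 15). This is exactly r ≡ 5 (mod 15).

(⇒) Suppose r ≡ 5 (mod 15); write r = 15j + 5. Since 3 ∣ 15, reducing mod 3 gives r ≡ 5 ≡ 2 (mod 3); since 5 ∣ 15, reducing mod 5 gives r ≡ 5 ≡ 0 (mod 5).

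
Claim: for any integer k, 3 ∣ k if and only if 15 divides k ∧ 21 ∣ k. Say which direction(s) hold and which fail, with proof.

The forward direction fails; the converse holds.

(⇒) This fails: take k = 3. Certainly 3 ∣ 3, but 15 ∤ 3.

(⇐) Suppose 15 ∣ k and 21 ∣ k. Any common multiple of 15 and 21 is a multiple of their lcm; here lcm(15, 21) = 15·21/gcd(15, 21) = 315/3 = 105, so 105 ∣ k. Since 3 ∣ 105, it follows that 3 ∣ k.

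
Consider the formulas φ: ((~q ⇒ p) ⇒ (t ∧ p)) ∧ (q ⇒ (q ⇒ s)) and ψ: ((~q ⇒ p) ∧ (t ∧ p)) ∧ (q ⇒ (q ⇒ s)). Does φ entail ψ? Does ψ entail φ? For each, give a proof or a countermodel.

Not equivalent: only (⇐) holds.

[⇐] Assume the antecedent. If q is true, the antecedent forces (t = T, p = T, q = T, s = T), and the consequent holds there. If q is false, the antecedent forces (t = T, p = T, q = F, s = F) or (t = T, p = T, q = F, s = T), and the consequent holds there. Either way the consequent holds.

[⇒] This fails. Under t = F, p = F, q = F, s = F, the left side is true but the right side is false.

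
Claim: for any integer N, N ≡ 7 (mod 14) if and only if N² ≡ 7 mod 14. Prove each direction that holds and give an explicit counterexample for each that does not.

Equivalent; both directions hold.

[⇒] Suppose N ≡ 7 (mod 14). Write N = 14j + 7. Then (14j + 7)² = 196j² + 196j + 49 = 14(14j² + 14j + 3) + 7, so N² ≡ 7 (mod 14).

[⇐] Conversely, suppose N² ≡ 7 (mod 14). The only residue r in {0, …, 13} with r² ≡ 7 (mod 14) is r = 7, so N ≡ 7 (mod 14).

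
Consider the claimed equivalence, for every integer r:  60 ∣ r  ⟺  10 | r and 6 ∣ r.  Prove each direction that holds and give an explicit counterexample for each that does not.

Not equivalent: only (⇒) holds.

(⟸) This fails: take r = 30. Both 10 ∣ 30 and 6 ∣ 30, yet 30 is not a multiple of 60 (since 30 = 0·60 + 30), so 60 ∤ 30.

(⟹) If 60 ∣ r, write r = 60q. Since 60 = 6·10, r = 10·(6q), so 10 ∣ r; and since 60 = 10·6, r = 6·(10q), so 6 ∣ r.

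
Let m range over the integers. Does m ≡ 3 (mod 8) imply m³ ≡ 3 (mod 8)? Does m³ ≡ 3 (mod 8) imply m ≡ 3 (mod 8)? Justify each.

(→) Suppose m ≡ 3 (mod 8). Write m = 8j + 3. Then (8j + 3)³ = 512j³ + 576j² + 216j + 27 = 8(64j³ + 72j² + 27j + 3) + 3, so m³ ≡ 3 (mod 8).

(←) Conversely, suppose m³ ≡ 3 (mod 8). The only residue r in {0, …, 7} with r³ ≡ 3 (mod 8) is r = 3, so m ≡ 3 (mod 8).

Both implications hold.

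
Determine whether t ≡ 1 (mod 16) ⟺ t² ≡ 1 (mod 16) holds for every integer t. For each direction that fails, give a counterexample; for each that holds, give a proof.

Only the forward implication holds.

(→) Suppose t ≡ 1 (mod 16). Write t = 16j + 1. Then (16j + 1)² = 256j² + 32j + 1 = 16(16j² + 2j) + 1, so t² ≡ 1 (mod 16).

(←) This fails: take t = 7. Then 7² = 49 ≡ 1 (mod 16), yet 7 ≡ 7 (mod 16), not 1.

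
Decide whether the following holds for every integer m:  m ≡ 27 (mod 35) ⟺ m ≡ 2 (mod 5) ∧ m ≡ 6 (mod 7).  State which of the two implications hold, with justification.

Forward direction. Suppose m ≡ 27 (mod 35); write m = 35j + 27. Since 5 ∣ 35, reducing mod 5 gives m ≡ 27 ≡ 2 (mod 5); since 7 ∣ 35, reducing mod 7 gives m ≡ 27 ≡ 6 (mod 7).

Converse. If m ≡ 2 (mod 5) and m ≡ 6 (mod 7), then by the Chinese remainder theorem m ≡ 27 (mod 35). This is exactly m ≡ 27 (mod 35).

Both implications hold.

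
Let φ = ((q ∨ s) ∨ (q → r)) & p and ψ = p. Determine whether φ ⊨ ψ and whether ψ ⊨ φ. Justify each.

[⇒] Assume the antecedent. If p is true, p reduces to true regardless of the other variables. If p is false, the antecedent cannot hold. Either way p holds.

[⇐] Assume the antecedent. If p is true, ((q ∨ s) ∨ (q → r)) & p reduces to true regardless of the other variables. If p is false, the antecedent cannot hold. Either way ((q ∨ s) ∨ (q → r)) & p holds.

Both directions hold; the statement is true.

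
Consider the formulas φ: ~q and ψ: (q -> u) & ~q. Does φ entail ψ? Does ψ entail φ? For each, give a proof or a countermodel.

Both implications hold.

[⇒] Assume the antecedent. If q is true, the antecedent cannot hold. If q is false, (q -> u) & ~q reduces to true regardless of the other variables. Either way (q -> u) & ~q holds.

[⇐] Assume the antecedent. If q is true, the antecedent cannot hold. If q is false, ~q reduces to true regardless of the other variables. Either way ~q holds.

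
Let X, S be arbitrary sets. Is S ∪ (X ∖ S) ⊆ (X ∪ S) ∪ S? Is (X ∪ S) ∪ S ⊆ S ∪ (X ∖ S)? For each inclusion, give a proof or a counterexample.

Reverse inclusion. Let x ∈ (X ∪ S) ∪ S. Then either x ∈ X and x ∉ S; or x ∈ S and x ∉ X; or x ∈ X ∩ S. In each case x ∈ S ∪ (X ∖ S), so (X ∪ S) ∪ S ⊆ S ∪ (X ∖ S).

Forward inclusion. Let x ∈ S ∪ (X ∖ S). Then either x ∈ X and x ∉ S; or x ∈ S and x ∉ X; or x ∈ X ∩ S. In each case x ∈ (X ∪ S) ∪ S, so S ∪ (X ∖ S) ⊆ (X ∪ S) ∪ S.

The two sets are equal.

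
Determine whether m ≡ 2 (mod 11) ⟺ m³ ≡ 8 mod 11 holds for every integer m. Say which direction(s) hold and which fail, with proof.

(⇒) Suppose m ≡ 2 (mod 11). Write m = 11j + 2. Then (11j + 2)³ = 1331j³ + 726j² + 132j + 8 = 11(121j³ + 66j² + 12j) + 8, so m³ ≡ 8 (mod 11).

(⇐) Conversely, suppose m³ ≡ 8 (mod 11). The only residue r in {0, …, 10} with r³ ≡ 8 (mod 11) is r = 2, so m ≡ 2 (mod 11).

Equivalent; both directions hold.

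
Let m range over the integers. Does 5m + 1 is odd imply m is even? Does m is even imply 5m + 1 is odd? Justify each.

The biconditional holds.

Forward direction. Suppose 5m + 1 is odd. Since 5 is odd, 5m and m have the same parity, so 5m + 1 ≡ m + 1 (mod 2). As 1 is odd, 5m + 1 is odd exactly when m is even. Thus m is even.

Converse. Suppose m is even; write m = 2j. Then 5m + 1 = 5·(2j) + 1 = 2·5j + 1, which is odd.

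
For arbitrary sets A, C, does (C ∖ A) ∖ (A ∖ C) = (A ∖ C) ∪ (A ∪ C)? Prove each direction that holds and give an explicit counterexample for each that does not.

(⊆) holds; (⊇) fails.

Forward inclusion. Let x ∈ (C ∖ A) ∖ (A ∖ C). Then x ∈ C and x ∉ A, from which x ∈ (A ∖ C) ∪ (A ∪ C).

Reverse inclusion. This inclusion fails. Take A = {1}, C = ∅; then 1 ∈ (A ∖ C) ∪ (A ∪ C) but 1 ∉ (C ∖ A) ∖ (A ∖ C).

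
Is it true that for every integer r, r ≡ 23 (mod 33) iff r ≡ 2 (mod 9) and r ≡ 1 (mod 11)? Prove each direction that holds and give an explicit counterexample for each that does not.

(⇒) This fails: r = 89 gives 89 ≡ 23 (mod 33) but 89 ≡ 8 (mod 9), so the conjunction on the right does not hold.

(⇐) Conversely, if r ≡ 2 (mod 9) and r ≡ 1 (mod 11), then by the Chinese remainder theorem r ≡ 56 (mod 99). Since 56 ≡ 23 (mod 33) and 33 ∣ 99, we get r ≡ 23 (mod 33).

Only the converse holds.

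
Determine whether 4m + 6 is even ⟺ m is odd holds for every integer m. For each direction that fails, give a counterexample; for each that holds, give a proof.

Forward direction. This fails: take m = 4. Then 4m + 6 = 22, which is even, yet m = 4 is even, not odd.

Converse. Suppose m is odd. Since 4 is even, 4m is even for every m, so 4m + 6 has the same parity as 6, which is even. Hence 4m + 6 is even.

Not equivalent: only (⇐) holds.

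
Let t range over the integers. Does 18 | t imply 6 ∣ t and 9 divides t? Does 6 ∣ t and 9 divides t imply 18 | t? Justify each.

(⟸) Suppose 6 ∣ t and 9 ∣ t. Any common multiple of 6 and 9 is a multiple of their lcm; here lcm(6, 9) = 6·9/gcd(6, 9) = 54/3 = 18, so 18 ∣ t.

(⟹) If 18 ∣ t, write t = 18q. Since 18 = 3·6, t = 6·(3q), so 6 ∣ t; and since 18 = 2·9, t = 9·(2q), so 9 ∣ t.

Both directions hold; the statement is true.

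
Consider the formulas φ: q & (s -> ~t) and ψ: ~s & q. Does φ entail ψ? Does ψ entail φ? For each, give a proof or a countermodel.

(→) This fails. Under q = T, s = T, t = F, the left side is true but the right side is false.

(←) Assume the antecedent. If q is true, the antecedent forces (q = T, s = F, t = F) or (q = T, s = F, t = T), and q & (s -> ~t) holds there. If q is false, the antecedent cannot hold. Either way q & (s -> ~t) holds.

The forward direction fails; the converse holds.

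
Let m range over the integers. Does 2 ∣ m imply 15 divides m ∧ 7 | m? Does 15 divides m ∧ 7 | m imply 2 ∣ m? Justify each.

[⇒] This fails: take m = 2. Certainly 2 ∣ 2, but 15 ∤ 2.

[⇐] This fails: take m = 105. Both 15 ∣ 105 and 7 ∣ 105, yet 105 is not a multiple of 2 (since 105 = 52·2 + 1), so 2 ∤ 105.

(⇒) fails and (⇐) fails.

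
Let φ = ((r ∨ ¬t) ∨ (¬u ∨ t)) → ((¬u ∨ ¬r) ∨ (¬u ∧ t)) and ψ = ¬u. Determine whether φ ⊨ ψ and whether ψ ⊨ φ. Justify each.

Only the converse holds.

(⟹) This fails. Under u = T, r = F, t = F, the left side is true but the right side is false.

(⟸) Assume the antecedent. If u is true, the antecedent cannot hold. If u is false, the consequent reduces to true regardless of the other variables. Either way the consequent holds.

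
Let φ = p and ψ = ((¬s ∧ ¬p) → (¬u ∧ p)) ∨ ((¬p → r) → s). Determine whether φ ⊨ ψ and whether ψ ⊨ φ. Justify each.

(⇒) Assume the antecedent. If p is true, the consequent reduces to true regardless of the other variables. If p is false, the antecedent cannot hold. Either way the consequent holds.

(⇐) This fails. Under r = F, p = F, s = F, u = F, the left side is false but the right side is true.

Only the forward direction holds.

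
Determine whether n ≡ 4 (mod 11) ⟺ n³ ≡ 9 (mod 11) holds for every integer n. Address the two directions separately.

The biconditional holds.

[⇒] Suppose n ≡ 4 (mod 11). Write n = 11j + 4. Then (11j + 4)³ = 1331j³ + 1452j² + 528j + 64 = 11(121j³ + 132j² + 48j + 5) + 9, so n³ ≡ 9 (mod 11).

[⇐] For the converse, argue contrapositively. If n ≢ 4 (mod 11), then n is congruent to one of 0, 1, 2, 3, 5, 6, 7, 8, 9, 10 modulo 11, and these give n³ ≡ 0, 1, 8, 5, 4, 7, 2, 6, 3, 10 respectively — never 9.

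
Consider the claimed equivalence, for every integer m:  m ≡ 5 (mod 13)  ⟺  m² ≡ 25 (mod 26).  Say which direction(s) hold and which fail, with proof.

Neither direction holds.

Forward direction. This fails: take m = 18. Then 18 ≡ 5 (mod 13), but 18² = 324 ≡ 12 (mod 26), not 25.

Converse. This fails: take m = 21. Then 21² = 441 ≡ 25 (mod 26), yet 21 ≡ 8 (mod 13), not 5.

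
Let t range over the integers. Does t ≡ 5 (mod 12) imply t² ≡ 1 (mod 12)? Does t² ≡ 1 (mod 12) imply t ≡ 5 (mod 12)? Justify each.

Forward direction. Suppose t ≡ 5 (mod 12). Write t = 12j + 5. Then (12j + 5)² = 144j² + 120j + 25 = 12(12j² + 10j + 2) + 1, so t² ≡ 1 (mod 12).

Converse. This fails: take t = 1. Then 1² = 1 ≡ 1 (mod 12), yet 1 ≡ 1 (mod 12), not 5.

Only the forward implication holds.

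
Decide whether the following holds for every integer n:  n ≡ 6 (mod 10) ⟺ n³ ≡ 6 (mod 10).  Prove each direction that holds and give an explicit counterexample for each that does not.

Equivalent; both directions hold.

(⇐) Suppose n³ ≡ 6 (mod 10). The only residue r in {0, …, 9} with r³ ≡ 6 (mod 10) is r = 6, so n ≡ 6 (mod 10).

(⇒) Suppose n ≡ 6 (mod 10). Write n = 10j + 6. Then (10j + 6)³ = 1000j³ + 1800j² + 1080j + 216 = 10(100j³ + 180j² + 108j + 21) + 6, so n³ ≡ 6 (mod 10).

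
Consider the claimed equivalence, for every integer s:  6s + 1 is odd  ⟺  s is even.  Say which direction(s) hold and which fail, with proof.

(→) This fails: take s = 3. Then 6s + 1 = 19, which is odd, yet s = 3 is odd, not even.

(←) Suppose s is even. Since 6 is even, 6s is even for every s, so 6s + 1 has the same parity as 1, which is odd. Hence 6s + 1 is odd.

(⇒) fails; (⇐) holds.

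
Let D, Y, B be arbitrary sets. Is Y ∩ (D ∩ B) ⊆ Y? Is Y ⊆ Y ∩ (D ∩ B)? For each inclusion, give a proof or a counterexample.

Forward inclusion. Let x ∈ Y ∩ (D ∩ B). Then x ∈ D ∩ Y ∩ B, from which x ∈ Y.

Reverse inclusion. This inclusion fails. Take D = ∅, Y = {1}, B = ∅; then 1 ∈ Y but 1 ∉ Y ∩ (D ∩ B).

Only the forward inclusion holds.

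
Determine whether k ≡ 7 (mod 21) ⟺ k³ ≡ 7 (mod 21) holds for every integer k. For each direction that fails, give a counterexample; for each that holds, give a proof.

Both implications hold.

(⟹) Suppose k ≡ 7 (mod 21). Write k = 21j + 7. Then (21j + 7)³ = 9261j³ + 9261j² + 3087j + 343 = 21(441j³ + 441j² + 147j + 16) + 7, so k³ ≡ 7 (mod 21).

(⟸) Conversely, suppose k³ ≡ 7 (mod 21). The only residue r in {0, …, 20} with r³ ≡ 7 (mod 21) is r = 7, so k ≡ 7 (mod 21).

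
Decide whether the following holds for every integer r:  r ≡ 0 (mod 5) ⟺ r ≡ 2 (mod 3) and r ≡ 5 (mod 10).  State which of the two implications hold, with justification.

Only the converse holds.

(⇒) This fails: r = 0 gives 0 ≡ 0 (mod 5) but 0 ≡ 0 (mod 3), so the conjunction on the right does not hold.

(⇐) Conversely, if r ≡ 2 (mod 3) and r ≡ 5 (mod 10), then by the Chinese remainder theorem r ≡ 5 (mod 30). Since 5 ≡ 0 (mod 5) and 5 ∣ 30, we get r ≡ 0 (mod 5).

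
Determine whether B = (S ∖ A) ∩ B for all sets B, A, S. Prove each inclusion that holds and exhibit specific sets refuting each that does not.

(⊆) fails; (⊇) holds.

Reverse inclusion. Let x ∈ (S ∖ A) ∩ B. Then x ∈ B ∩ S and x ∉ A, from which x ∈ B.

Forward inclusion. This inclusion fails. Take B = {1}, A = ∅, S = ∅; then 1 ∈ B but 1 ∉ (S ∖ A) ∩ B.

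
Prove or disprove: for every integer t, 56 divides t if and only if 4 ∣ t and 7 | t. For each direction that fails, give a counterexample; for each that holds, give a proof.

Not equivalent: only (⇒) holds.

(→) If 56 ∣ t, write t = 56q. Since 56 = 14·4, t = 4·(14q), so 4 ∣ t; and since 56 = 8·7, t = 7·(8q), so 7 ∣ t.

(←) This fails: take t = 28. Both 4 ∣ 28 and 7 ∣ 28, yet 28 is not a multiple of 56 (since 28 = 0·56 + 28), so 56 ∤ 28.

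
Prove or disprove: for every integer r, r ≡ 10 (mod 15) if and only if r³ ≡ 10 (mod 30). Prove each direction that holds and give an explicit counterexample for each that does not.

[⇒] This fails: take r = 25. Then 25 ≡ 10 (mod 15), but 25³ = 15625 ≡ 25 (mod 30), not 10.

[⇐] Conversely, the residues r modulo 30 with r³ ≡ 10 (mod 30) are exactly {10}, and each is ≡ 10 (mod 15).

(⇒) fails; (⇐) holds.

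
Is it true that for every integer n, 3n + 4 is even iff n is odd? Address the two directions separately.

Both directions fail.

[⇒] This fails: n = 2 gives 3n + 4 = 10, which is even, but 2 is even, not odd.

[⇐] This also fails: n = 5 is odd, but 3n + 4 = 19 is odd, not even.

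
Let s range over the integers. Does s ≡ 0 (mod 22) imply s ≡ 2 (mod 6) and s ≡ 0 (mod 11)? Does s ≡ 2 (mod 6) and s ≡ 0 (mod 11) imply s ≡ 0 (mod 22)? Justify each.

(←) If s ≡ 2 (mod 6) and s ≡ 0 (mod 11), then by the Chinese remainder theorem s ≡ 44 (mod 66). Since 44 ≡ 0 (mod 22) and 22 ∣ 66, we get s ≡ 0 (mod 22).

(→) This fails: s = 0 gives 0 ≡ 0 (mod 22) but 0 ≡ 0 (mod 6), so the conjunction on the right does not hold.

(⇒) fails; (⇐) holds.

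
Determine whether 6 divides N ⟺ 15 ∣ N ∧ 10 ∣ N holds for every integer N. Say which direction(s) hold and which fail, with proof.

Only the converse holds.

(→) This fails: take N = 6. Certainly 6 ∣ 6, but 15 ∤ 6.

(←) Suppose 15 ∣ N and 10 ∣ N. Any common multiple of 15 and 10 is a multiple of their lcm; here lcm(15, 10) = 15·10/gcd(15, 10) = 150/5 = 30, so 30 ∣ N. Since 6 ∣ 30, it follows that 6 ∣ N.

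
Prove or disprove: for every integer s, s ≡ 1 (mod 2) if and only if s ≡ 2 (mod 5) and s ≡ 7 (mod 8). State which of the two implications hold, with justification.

[⇒] This fails: s = 1 gives 1 ≡ 1 (mod 2) but 1 ≡ 1 (mod 5), so the conjunction on the right does not hold.

[⇐] Conversely, if s ≡ 2 (mod 5) and s ≡ 7 (mod 8), then by the Chinese remainder theorem s ≡ 7 (mod 40). Since 7 ≡ 1 (mod 2) and 2 ∣ 40, we get s ≡ 1 (mod 2).

The forward direction fails; the converse holds.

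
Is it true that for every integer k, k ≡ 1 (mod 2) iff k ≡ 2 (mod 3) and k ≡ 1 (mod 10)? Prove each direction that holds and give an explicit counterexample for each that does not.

(⇒) fails; (⇐) holds.

(⟸) If k ≡ 2 (mod 3) and k ≡ 1 (mod 10), then by the Chinese remainder theorem k ≡ 11 (mod 30). Since 11 ≡ 1 (mod 2) and 2 ∣ 30, we get k ≡ 1 (mod 2).

(⟹) This fails: k = 1 gives 1 ≡ 1 (mod 2) but 1 ≡ 1 (mod 3), so the conjunction on the right does not hold.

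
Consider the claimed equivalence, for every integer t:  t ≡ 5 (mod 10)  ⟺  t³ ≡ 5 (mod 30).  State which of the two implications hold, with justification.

Not equivalent: only (⇐) holds.

(⇒) This fails: take t = 15. Then 15 ≡ 5 (mod 10), but 15³ = 3375 ≡ 15 (mod 30), not 5.

(⇐) Conversely, the residues r modulo 30 with r³ ≡ 5 (mod 30) are exactly {5}, and each is ≡ 5 (mod 10).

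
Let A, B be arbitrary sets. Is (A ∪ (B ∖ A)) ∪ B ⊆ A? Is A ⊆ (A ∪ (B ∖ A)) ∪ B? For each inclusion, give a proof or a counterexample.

(⊆) fails; (⊇) holds.

(⟸) Let x ∈ A. Then either x ∈ A and x ∉ B; or x ∈ A ∩ B. In each case x ∈ (A ∪ (B ∖ A)) ∪ B, so A ⊆ (A ∪ (B ∖ A)) ∪ B.

(⟹) This inclusion fails. Take A = ∅, B = {1}; then 1 ∈ (A ∪ (B ∖ A)) ∪ B but 1 ∉ A.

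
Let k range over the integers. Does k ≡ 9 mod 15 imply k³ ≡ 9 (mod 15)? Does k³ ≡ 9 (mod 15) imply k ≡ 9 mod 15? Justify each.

Both implications hold.

(⇒) Suppose k ≡ 9 mod 15. Write k = 15j + 9. Then (15j + 9)³ = 3375j³ + 6075j² + 3645j + 729 = 15(225j³ + 405j² + 243j + 48) + 9, so k³ ≡ 9 (mod 15).

(⇐) Conversely, suppose k³ ≡ 9 (mod 15). The only residue r in {0, …, 14} with r³ ≡ 9 (mod 15) is r = 9, so k ≡ 9 (mod 15).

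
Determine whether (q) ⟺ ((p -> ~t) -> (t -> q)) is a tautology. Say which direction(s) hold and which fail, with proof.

Only the forward direction holds.

(→) Assume the antecedent. If q is true, (p -> ~t) -> (t -> q) reduces to true regardless of the other variables. If q is false, the antecedent cannot hold. Either way (p -> ~t) -> (t -> q) holds.

(←) This fails. Under q = F, t = F, p = F, the left side is false but the right side is true.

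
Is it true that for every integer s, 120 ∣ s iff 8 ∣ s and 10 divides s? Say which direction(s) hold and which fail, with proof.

(⟹) If 120 ∣ s, write s = 120q. Since 120 = 15·8, s = 8·(15q), so 8 ∣ s; and since 120 = 12·10, s = 10·(12q), so 10 ∣ s.

(⟸) This fails: take s = 40. Both 8 ∣ 40 and 10 ∣ 40, yet 40 is not a multiple of 120 (since 40 = 0·120 + 40), so 120 ∤ 40.

Only the forward implication holds.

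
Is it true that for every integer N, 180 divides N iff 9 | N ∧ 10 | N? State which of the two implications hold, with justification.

(→) If 180 ∣ N, write N = 180q. Since 180 = 20·9, N = 9·(20q), so 9 ∣ N; and since 180 = 18·10, N = 10·(18q), so 10 ∣ N.

(←) This fails: take N = 90. Both 9 ∣ 90 and 10 ∣ 90, yet 90 is not a multiple of 180 (since 90 = 0·180 + 90), so 180 ∤ 90.

Only the forward implication holds.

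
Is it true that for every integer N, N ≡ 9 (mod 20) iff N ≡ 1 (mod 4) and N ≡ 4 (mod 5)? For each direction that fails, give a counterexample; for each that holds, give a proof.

Both implications hold.

[⇐] If N ≡ 1 (mod 4) and N ≡ 4 (mod 5), then by the Chinese remainder theorem N ≡ 9 (mod 20). This is exactly N ≡ 9 (mod 20).

[⇒] Suppose N ≡ 9 (mod 20); write N = 20j + 9. Since 4 ∣ 20, reducing mod 4 gives N ≡ 9 ≡ 1 (mod 4); since 5 ∣ 20, reducing mod 5 gives N ≡ 9 ≡ 4 (mod 5).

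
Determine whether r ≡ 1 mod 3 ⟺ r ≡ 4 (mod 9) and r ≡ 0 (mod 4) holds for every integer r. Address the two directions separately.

Forward direction. This fails: r = 1 gives 1 ≡ 1 (mod 3) but 1 ≡ 1 (mod 9), so the conjunction on the right does not hold.

Converse. If r ≡ 4 (mod 9) and r ≡ 0 (mod 4), then by the Chinese remainder theorem r ≡ 4 (mod 36). Since 4 ≡ 1 (mod 3) and 3 ∣ 36, we get r ≡ 1 (mod 3).

(⇒) fails; (⇐) holds.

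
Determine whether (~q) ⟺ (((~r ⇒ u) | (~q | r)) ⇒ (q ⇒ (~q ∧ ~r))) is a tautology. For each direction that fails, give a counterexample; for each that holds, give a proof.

Forward direction. Assume the antecedent. If r is true, the antecedent forces (r = T, q = F, u = F) or (r = T, q = F, u = T), and the consequent holds there. If r is false, the antecedent forces (r = F, q = F, u = F) or (r = F, q = F, u = T), and the consequent holds there. Either way the consequent holds.

Converse. This fails. Under r = F, q = T, u = F, the left side is false but the right side is true.

Only the forward implication holds.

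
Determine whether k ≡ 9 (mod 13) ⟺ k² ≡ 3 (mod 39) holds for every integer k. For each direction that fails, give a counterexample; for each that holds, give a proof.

Neither direction holds.

(⟹) This fails: take k = 22. Then 22 ≡ 9 (mod 13), but 22² = 484 ≡ 16 (mod 39), not 3.

(⟸) This fails: take k = 30. Then 30² = 900 ≡ 3 (mod 39), yet 30 ≡ 4 (mod 13), not 9.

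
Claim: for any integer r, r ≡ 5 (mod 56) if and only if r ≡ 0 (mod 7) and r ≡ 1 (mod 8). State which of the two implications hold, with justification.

(⇒) fails and (⇐) fails.

Forward direction. This fails: r = 5 gives 5 ≡ 5 (mod 56) but 5 ≡ 5 (mod 7), so the conjunction on the right does not hold.

Converse. This fails: r = 49 satisfies both congruences on the right (49 ≡ 0 mod 7 and 49 ≡ 1 mod 8) yet 49 ≡ 49 (mod 56), not 5.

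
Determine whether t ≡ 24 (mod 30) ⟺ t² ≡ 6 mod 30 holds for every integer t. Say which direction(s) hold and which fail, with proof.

(→) Suppose t ≡ 24 (mod 30). Write t = 30j + 24. Then (30j + 24)² = 900j² + 1440j + 576 = 30(30j² + 48j + 19) + 6, so t² ≡ 6 (mod 30).

(←) This fails: take t = 6. Then 6² = 36 ≡ 6 (mod 30), yet 6 ≡ 6 (mod 30), not 24.

Only the forward implication holds.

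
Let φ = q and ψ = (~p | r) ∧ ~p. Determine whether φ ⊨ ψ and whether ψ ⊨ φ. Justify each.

(⇒) This fails. Under q = T, p = T, r = F, the left side is true but the right side is false.

(⇐) This fails. Under q = F, p = F, r = F, the left side is false but the right side is true.

(⇒) fails and (⇐) fails.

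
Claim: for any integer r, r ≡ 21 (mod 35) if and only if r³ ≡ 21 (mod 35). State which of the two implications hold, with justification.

Both implications hold.

(⇒) Suppose r ≡ 21 (mod 35). Write r = 35j + 21. Then (35j + 21)³ = 42875j³ + 77175j² + 46305j + 9261 = 35(1225j³ + 2205j² + 1323j + 264) + 21, so r³ ≡ 21 (mod 35).

(⇐) Conversely, suppose r³ ≡ 21 (mod 35). The only residue r in {0, …, 34} with r³ ≡ 21 (mod 35) is r = 21, so r ≡ 21 (mod 35).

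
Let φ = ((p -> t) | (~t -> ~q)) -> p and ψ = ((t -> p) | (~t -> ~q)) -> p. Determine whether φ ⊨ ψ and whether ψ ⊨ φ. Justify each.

(⇒) Assume the antecedent. If p is true, ((t -> p) | (~t -> ~q)) -> p reduces to true regardless of the other variables. If p is false, the antecedent cannot hold. Either way ((t -> p) | (~t -> ~q)) -> p holds.

(⇐) Assume the antecedent. If p is true, ((p -> t) | (~t -> ~q)) -> p reduces to true regardless of the other variables. If p is false, the antecedent cannot hold. Either way ((p -> t) | (~t -> ~q)) -> p holds.

The biconditional holds.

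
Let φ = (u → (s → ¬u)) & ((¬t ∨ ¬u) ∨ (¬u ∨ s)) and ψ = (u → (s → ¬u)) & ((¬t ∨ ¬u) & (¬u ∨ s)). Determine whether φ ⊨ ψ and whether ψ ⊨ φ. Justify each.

Forward direction. This fails. Under u = T, s = F, t = F, the left side is true but the right side is false.

Converse. Assume the antecedent. If u is true, the antecedent cannot hold. If u is false, the consequent reduces to true regardless of the other variables. Either way the consequent holds.

The forward direction fails; the converse holds.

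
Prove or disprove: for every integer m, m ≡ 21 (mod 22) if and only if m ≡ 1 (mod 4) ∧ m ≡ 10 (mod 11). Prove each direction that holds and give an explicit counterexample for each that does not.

(⟹) This fails: m = 43 gives 43 ≡ 21 (mod 22) but 43 ≡ 3 (mod 4), so the conjunction on the right does not hold.

(⟸) Conversely, if m ≡ 1 (mod 4) and m ≡ 10 (mod 11), then by the Chinese remainder theorem m ≡ 21 (mod 44). Since 21 ≡ 21 (mod 22) and 22 ∣ 44, we get m ≡ 21 (mod 22).

Only the converse holds.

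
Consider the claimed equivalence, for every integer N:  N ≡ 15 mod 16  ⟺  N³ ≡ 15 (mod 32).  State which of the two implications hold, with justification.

(⇒) This fails: take N = 31. Then 31 ≡ 15 (mod 16), but 31³ = 29791 ≡ 31 (mod 32), not 15.

(⇐) Conversely, the residues r modulo 32 with r³ ≡ 15 (mod 32) are exactly {15}, and each is ≡ 15 (mod 16).

Not equivalent: only (⇐) holds.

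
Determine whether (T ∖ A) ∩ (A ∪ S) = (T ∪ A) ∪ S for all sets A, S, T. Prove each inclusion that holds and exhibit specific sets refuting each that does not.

(⊆) holds; (⊇) fails.

(⊇) This inclusion fails. Take A = {1}, S = ∅, T = ∅; then 1 ∈ (T ∪ A) ∪ S but 1 ∉ (T ∖ A) ∩ (A ∪ S).

(⊆) Let x ∈ (T ∖ A) ∩ (A ∪ S). Then x ∈ S ∩ T and x ∉ A, from which x ∈ (T ∪ A) ∪ S.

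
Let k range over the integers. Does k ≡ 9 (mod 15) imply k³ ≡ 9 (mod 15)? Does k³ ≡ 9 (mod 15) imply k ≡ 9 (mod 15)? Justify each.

Forward direction. Suppose k ≡ 9 (mod 15). Write k = 15j + 9. Then (15j + 9)³ = 3375j³ + 6075j² + 3645j + 729 = 15(225j³ + 405j² + 243j + 48) + 9, so k³ ≡ 9 (mod 15).

Converse. Suppose k³ ≡ 9 (mod 15). The only residue r in {0, …, 14} with r³ ≡ 9 (mod 15) is r = 9, so k ≡ 9 (mod 15).

Both directions hold; the statement is true.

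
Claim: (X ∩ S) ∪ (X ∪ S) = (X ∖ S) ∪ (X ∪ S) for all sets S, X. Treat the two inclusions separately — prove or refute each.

Both inclusions hold; the sets are equal.

(⟹) Let x ∈ (X ∩ S) ∪ (X ∪ S). Then either x ∈ S and x ∉ X; or x ∈ X and x ∉ S; or x ∈ S ∩ X. In each case x ∈ (X ∖ S) ∪ (X ∪ S), so (X ∩ S) ∪ (X ∪ S) ⊆ (X ∖ S) ∪ (X ∪ S).

(⟸) Let x ∈ (X ∖ S) ∪ (X ∪ S). Then either x ∈ S and x ∉ X; or x ∈ X and x ∉ S; or x ∈ S ∩ X. In each case x ∈ (X ∩ S) ∪ (X ∪ S), so (X ∖ S) ∪ (X ∪ S) ⊆ (X ∩ S) ∪ (X ∪ S).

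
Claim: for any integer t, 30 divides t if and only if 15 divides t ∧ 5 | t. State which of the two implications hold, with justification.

(⇒) If 30 ∣ t, write t = 30q. Since 30 = 2·15, t = 15·(2q), so 15 ∣ t; and since 30 = 6·5, t = 5·(6q), so 5 ∣ t.

(⇐) This fails: take t = 15. Both 15 ∣ 15 and 5 ∣ 15, yet 15 is not a multiple of 30 (since 15 = 0·30 + 15), so 30 ∤ 15.

Not equivalent: only (⇒) holds.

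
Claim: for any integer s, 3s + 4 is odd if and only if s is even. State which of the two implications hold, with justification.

[⇒] This fails: s = 1 gives 3s + 4 = 7, which is odd, but 1 is odd, not even.

[⇐] This also fails: s = 4 is even, but 3s + 4 = 16 is even, not odd.

Neither direction holds.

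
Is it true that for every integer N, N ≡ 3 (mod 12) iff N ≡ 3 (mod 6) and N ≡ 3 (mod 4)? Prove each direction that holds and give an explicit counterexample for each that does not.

The biconditional holds.

Forward direction. Suppose N ≡ 3 (mod 12); write N = 12j + 3. Since 6 ∣ 12, reducing mod 6 gives N ≡ 3 (mod 6); since 4 ∣ 12, reducing mod 4 gives N ≡ 3 (mod 4).

Converse. If N ≡ 3 (mod 6) and N ≡ 3 (mod 4), then by the Chinese remainder theorem N ≡ 3 (mod 12). This is exactly N ≡ 3 (mod 12).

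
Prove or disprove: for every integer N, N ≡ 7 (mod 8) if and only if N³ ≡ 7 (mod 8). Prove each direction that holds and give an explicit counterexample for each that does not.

Both directions hold.

(⟸) Suppose N³ ≡ 7 (mod 8). The only residue r in {0, …, 7} with r³ ≡ 7 (mod 8) is r = 7, so N ≡ 7 (mod 8).

(⟹) Suppose N ≡ 7 (mod 8). Write N = 8j + 7. Then (8j + 7)³ = 512j³ + 1344j² + 1176j + 343 = 8(64j³ + 168j² + 147j + 42) + 7, so N³ ≡ 7 (mod 8).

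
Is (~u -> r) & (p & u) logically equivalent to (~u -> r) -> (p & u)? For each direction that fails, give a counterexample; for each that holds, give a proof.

(⇒) holds; (⇐) fails.

(←) This fails. Under u = F, p = F, r = F, the left side is false but the right side is true.

(→) Assume the antecedent. If u is true, the antecedent forces (u = T, p = T, r = F) or (u = T, p = T, r = T), and (~u -> r) -> (p & u) holds there. If u is false, the antecedent cannot hold. Either way (~u -> r) -> (p & u) holds.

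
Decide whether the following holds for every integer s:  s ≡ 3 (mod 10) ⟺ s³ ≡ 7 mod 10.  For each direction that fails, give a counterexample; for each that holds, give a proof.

(⇐) For the converse, argue contrapositively. If s ≢ 3 (mod 10), then s is congruent to one of 0, 1, 2, 4, 5, 6, 7, 8, 9 modulo 10, and these give s³ ≡ 0, 1, 8, 4, 5, 6, 3, 2, 9 respectively — never 7.

(⇒) Suppose s ≡ 3 (mod 10). Write s = 10j + 3. Then (10j + 3)³ = 1000j³ + 900j² + 270j + 27 = 10(100j³ + 90j² + 27j + 2) + 7, so s³ ≡ 7 (mod 10).

Both directions hold; the statement is true.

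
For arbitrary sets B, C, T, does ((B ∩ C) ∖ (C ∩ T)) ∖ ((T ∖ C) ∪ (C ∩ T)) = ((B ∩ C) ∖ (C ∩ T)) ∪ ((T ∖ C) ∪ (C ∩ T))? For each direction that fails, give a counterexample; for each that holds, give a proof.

The sets are not equal: only the forward inclusion holds.

Forward inclusion. Let x ∈ ((B ∩ C) ∖ (C ∩ T)) ∖ ((T ∖ C) ∪ (C ∩ T)). Then x ∈ B ∩ C and x ∉ T, from which x ∈ ((B ∩ C) ∖ (C ∩ T)) ∪ ((T ∖ C) ∪ (C ∩ T)).

Reverse inclusion. This inclusion fails. Take B = ∅, C = ∅, T = {1}; then 1 ∈ ((B ∩ C) ∖ (C ∩ T)) ∪ ((T ∖ C) ∪ (C ∩ T)) but 1 ∉ ((B ∩ C) ∖ (C ∩ T)) ∖ ((T ∖ C) ∪ (C ∩ T)).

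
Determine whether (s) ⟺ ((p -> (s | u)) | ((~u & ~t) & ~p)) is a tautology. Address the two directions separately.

The forward direction holds; the converse fails.

(⟹) Assume the antecedent. If s is true, the consequent reduces to true regardless of the other variables. If s is false, the antecedent cannot hold. Either way the consequent holds.

(⟸) This fails. Under t = F, s = F, p = F, u = F, the left side is false but the right side is true.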